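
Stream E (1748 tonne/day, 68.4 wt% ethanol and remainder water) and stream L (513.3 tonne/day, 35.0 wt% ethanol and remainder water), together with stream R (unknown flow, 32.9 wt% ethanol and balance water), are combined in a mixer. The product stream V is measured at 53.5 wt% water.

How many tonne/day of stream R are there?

2381 tonne/day

Let R be the unknown flow. Total out = 2261.3 + R.
water balance: 886.01 + 0.671·R = 0.535·(2261.3 + R)
(0.671 − 0.535)·R = 0.535×2261.3 − 886.01 = 323.78
R = 323.78 / 0.136 = 2380.8 tonne/day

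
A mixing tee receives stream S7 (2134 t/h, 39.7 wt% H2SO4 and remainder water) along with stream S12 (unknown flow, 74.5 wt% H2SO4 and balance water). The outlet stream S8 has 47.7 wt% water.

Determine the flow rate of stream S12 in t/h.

1211 t/h

Let S12 be the unknown flow. Total out = 2134 + S12.
water balance: 1286.8 + 0.255·S12 = 0.477·(2134 + S12)
(0.255 − 0.477)·S12 = 0.477×2134 − 1286.8 = -268.88
S12 = -268.88 / -0.222 = 1211.2 t/h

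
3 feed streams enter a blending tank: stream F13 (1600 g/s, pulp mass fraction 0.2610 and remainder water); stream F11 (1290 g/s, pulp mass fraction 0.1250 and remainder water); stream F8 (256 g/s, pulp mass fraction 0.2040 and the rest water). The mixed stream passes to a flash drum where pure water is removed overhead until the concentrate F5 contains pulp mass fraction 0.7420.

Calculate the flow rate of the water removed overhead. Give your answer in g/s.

pulp entering = 1600×0.261 + 1290×0.125 + 256×0.204 = 631.07 g/s.
All pulp reports to F5, so F5 = 631.07/0.742 = 850.5 g/s.
Total feed = 3146 g/s; overhead = 3146 − 850.5 = 2295.5 g/s.

2295 g/s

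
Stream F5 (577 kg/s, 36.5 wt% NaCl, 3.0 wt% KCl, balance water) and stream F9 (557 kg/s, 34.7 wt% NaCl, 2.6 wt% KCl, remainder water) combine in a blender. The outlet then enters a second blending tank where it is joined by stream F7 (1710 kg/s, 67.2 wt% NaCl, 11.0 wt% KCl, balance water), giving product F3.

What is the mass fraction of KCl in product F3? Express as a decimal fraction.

Overall, product flow = 2844 kg/s.
KCl in = 577×0.030 + 557×0.026 + 1710×0.110 = 219.89 kg/s.
KCl fraction in F3 = 0.077.

0.077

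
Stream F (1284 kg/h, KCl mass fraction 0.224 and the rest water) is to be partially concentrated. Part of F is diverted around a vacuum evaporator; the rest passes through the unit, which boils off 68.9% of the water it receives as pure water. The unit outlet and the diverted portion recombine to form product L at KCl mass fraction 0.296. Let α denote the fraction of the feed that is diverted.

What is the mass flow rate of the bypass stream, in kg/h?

699.8 kg/h

All 1284×0.224 = 287.62 kg/h of KCl reaches L, so L = 287.62/0.296 = 971.68 kg/h and vapour = 312.32 kg/h.
The evaporator receives (1−α)·1284 of feed at 0.776 water and removes 0.689 of that water:
0.689×0.776×(1−α)×1284 = 312.32
(1−α) = 312.32/686.51 = 0.4549;  α = 0.5451.
Bypass flow = 0.5451×1284 = 699.85 kg/h.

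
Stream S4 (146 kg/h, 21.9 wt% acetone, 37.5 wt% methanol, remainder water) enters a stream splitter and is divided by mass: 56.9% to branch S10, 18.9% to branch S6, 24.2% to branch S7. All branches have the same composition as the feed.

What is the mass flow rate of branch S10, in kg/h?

83.07 kg/h

Branch S10 flow = 0.569×146 = 83.074 kg/h.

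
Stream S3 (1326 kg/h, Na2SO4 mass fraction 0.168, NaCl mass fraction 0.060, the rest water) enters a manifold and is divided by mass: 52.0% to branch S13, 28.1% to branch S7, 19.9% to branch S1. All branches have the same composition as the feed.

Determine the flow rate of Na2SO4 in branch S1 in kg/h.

Branch S1 total = 0.199×1326 = 263.87 kg/h.
Na2SO4 in S1 = 0.168×263.87 = 44.331 kg/h.

44.33 kg/h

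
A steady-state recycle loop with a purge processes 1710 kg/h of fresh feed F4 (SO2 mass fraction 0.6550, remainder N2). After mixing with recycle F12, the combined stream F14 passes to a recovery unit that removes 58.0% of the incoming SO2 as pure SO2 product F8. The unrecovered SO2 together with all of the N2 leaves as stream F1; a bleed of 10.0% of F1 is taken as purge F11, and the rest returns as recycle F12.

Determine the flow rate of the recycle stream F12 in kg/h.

N2 enters only via F4 and leaves only via the purge: 1710×0.345 = 0.100×(N2 in F1), and the recovery unit passes all N2, so N2 in F14 = N2 in F1 = 5899.5 kg/h.
SO2 in F14: m_A = 1710×0.655 + (1−0.100)·(1−0.580)·m_A, so m_A = 1120/0.6220 = 1800.7 kg/h.
F1 = (1−0.580)×1800.7 + 5899.5 = 6655.8 kg/h.
Recycle F12 = (1−0.100)×6655.8 = 5990.2 kg/h.

5990 kg/h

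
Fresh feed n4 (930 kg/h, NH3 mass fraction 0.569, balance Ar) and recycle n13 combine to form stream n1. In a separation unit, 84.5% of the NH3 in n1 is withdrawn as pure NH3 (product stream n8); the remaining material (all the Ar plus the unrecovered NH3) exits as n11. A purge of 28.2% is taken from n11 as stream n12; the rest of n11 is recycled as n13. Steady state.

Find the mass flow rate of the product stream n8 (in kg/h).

NH3 in n1: m_A = 930×0.569 + (1−0.282)·(1−0.845)·m_A, so m_A = 529.17/0.8887 = 595.44 kg/h.
Product n8 = 0.845×595.44 = 503.14 kg/h.

503.1 kg/h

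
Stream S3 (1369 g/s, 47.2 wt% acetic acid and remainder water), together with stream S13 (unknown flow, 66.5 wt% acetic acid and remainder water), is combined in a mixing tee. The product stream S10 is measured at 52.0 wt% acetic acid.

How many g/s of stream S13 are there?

Let S13 be the unknown flow. Total out = 1369 + S13.
acetic acid balance: 646.17 + 0.665·S13 = 0.520·(1369 + S13)
(0.665 − 0.520)·S13 = 0.520×1369 − 646.17 = 65.712
S13 = 65.712 / 0.145 = 453.19 g/s

453.2 g/s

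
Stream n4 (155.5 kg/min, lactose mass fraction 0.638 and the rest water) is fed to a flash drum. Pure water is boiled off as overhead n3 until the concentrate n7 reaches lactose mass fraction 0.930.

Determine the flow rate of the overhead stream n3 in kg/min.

48.82 kg/min

lactose is conserved: 155.5×0.638 = 99.209 kg/min all reports to the concentrate.
Concentrate = 99.209/(target fraction) = 106.68 kg/min.
Overhead = 155.5 − 106.68 = 48.824 kg/min.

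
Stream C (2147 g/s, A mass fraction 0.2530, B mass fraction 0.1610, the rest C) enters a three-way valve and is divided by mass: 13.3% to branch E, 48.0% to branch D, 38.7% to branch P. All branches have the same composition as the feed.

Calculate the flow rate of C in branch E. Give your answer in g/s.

167.3 g/s

Branch E total = 0.133×2147 = 285.55 g/s.
C in E = 0.586×285.55 = 167.33 g/s.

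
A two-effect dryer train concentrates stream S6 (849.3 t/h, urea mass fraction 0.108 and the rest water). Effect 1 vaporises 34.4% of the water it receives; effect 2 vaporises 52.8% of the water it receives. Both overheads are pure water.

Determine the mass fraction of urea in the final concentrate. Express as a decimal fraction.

water in feed = 849.3×0.892 = 757.58 t/h.
After stage 1: water left = (1−0.344)×757.58 = 496.97; stream total = 588.69 t/h.
After stage 2: water left = (1−0.528)×496.97 = 234.57; final concentrate = 326.29 t/h.
urea fraction = 91.724/326.29 = 0.281.

0.281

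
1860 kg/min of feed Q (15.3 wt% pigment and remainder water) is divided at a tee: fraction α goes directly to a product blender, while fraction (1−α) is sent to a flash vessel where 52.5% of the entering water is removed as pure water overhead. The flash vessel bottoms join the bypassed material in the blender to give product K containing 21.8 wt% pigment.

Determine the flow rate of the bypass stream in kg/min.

All 1860×0.153 = 284.58 kg/min of pigment reaches K, so K = 284.58/0.218 = 1305.4 kg/min and vapour = 554.59 kg/min.
The evaporator receives (1−α)·1860 of feed at 0.847 water and removes 0.525 of that water:
0.525×0.847×(1−α)×1860 = 554.59
(1−α) = 554.59/827.1 = 0.6705;  α = 0.3295.
Bypass flow = 0.3295×1860 = 612.83 kg/min.

612.8 kg/min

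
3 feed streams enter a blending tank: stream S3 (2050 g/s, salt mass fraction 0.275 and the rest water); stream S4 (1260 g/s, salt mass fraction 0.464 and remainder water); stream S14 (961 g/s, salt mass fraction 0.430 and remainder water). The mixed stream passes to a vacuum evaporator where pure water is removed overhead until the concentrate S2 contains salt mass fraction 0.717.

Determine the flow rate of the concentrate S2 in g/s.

2178 g/s

salt entering = 2050×0.275 + 1260×0.464 + 961×0.430 = 1561.6 g/s.
All salt reports to S2, so S2 = 1561.6/0.717 = 2178 g/s.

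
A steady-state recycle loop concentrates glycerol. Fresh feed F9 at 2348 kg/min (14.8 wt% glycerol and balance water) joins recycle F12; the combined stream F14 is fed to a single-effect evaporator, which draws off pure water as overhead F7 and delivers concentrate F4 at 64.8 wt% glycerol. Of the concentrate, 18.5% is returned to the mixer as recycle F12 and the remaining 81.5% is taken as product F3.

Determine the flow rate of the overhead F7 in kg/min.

Overall glycerol balance (none leaves overhead): glycerol in fresh feed = glycerol in product, i.e. 2348×0.148 = (1−0.185)·F4·0.648.
F4 = 347.5/(0.648×0.815) = 658 kg/min.
Recycle F12 = 0.185×658 = 121.73 kg/min.
Combined feed F14 = 2348 + 121.73 = 2469.7 kg/min.
Overhead F7 = F14 − F4 = 2469.7 − 658 = 1811.7 kg/min.

1812 kg/min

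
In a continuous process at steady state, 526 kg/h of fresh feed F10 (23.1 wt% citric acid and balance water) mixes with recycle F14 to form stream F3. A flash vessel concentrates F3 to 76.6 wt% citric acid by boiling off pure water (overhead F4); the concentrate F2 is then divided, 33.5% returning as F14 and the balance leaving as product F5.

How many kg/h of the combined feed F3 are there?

605.9 kg/h

Overall citric acid balance (none leaves overhead): citric acid in fresh feed = citric acid in product, i.e. 526×0.231 = (1−0.335)·F2·0.766.
F2 = 121.51/(0.766×0.665) = 238.53 kg/h.
Recycle F14 = 0.335×238.53 = 79.908 kg/h.
Combined feed F3 = 526 + 79.908 = 605.91 kg/h.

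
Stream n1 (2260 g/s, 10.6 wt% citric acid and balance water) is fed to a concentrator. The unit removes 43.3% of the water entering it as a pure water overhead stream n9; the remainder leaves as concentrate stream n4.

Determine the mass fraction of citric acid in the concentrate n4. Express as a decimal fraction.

0.173

citric acid is not removed: 2260×0.106 = 239.56 g/s of citric acid enters n4.
water entering = 2260×0.894 = 2020.4 g/s; overhead removed = 0.433×2020.4 = 874.85 g/s.
Concentrate = 2260 − 874.85 = 1385.1 g/s.
Mass fraction = 239.56/1385.1 = 0.173.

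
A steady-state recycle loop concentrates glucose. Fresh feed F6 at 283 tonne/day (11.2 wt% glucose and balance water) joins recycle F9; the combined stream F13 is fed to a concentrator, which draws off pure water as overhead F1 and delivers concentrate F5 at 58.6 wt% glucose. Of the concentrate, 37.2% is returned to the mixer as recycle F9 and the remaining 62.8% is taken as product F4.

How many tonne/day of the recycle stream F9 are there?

32.04 tonne/day

Overall glucose balance (none leaves overhead): glucose in fresh feed = glucose in product, i.e. 283×0.112 = (1−0.372)·F5·0.586.
F5 = 31.696/(0.586×0.628) = 86.129 tonne/day.
Recycle F9 = 0.372×86.129 = 32.04 tonne/day.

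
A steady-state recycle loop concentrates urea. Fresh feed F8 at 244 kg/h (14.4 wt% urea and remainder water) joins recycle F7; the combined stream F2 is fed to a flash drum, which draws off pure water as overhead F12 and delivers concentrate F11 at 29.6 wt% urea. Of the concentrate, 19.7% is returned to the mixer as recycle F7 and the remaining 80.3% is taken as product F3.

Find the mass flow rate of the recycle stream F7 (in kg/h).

Overall urea balance (none leaves overhead): urea in fresh feed = urea in product, i.e. 244×0.144 = (1−0.197)·F11·0.296.
F11 = 35.136/(0.296×0.803) = 147.82 kg/h.
Recycle F7 = 0.197×147.82 = 29.121 kg/h.

29.12 kg/h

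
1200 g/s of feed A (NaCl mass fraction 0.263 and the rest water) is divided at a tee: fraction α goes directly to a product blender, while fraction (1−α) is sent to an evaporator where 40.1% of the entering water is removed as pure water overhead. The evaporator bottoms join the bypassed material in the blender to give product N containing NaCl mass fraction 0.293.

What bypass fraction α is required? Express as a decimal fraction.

All 1200×0.263 = 315.6 g/s of NaCl reaches N, so N = 315.6/0.293 = 1077.1 g/s and vapour = 122.87 g/s.
The evaporator receives (1−α)·1200 of feed at 0.737 water and removes 0.401 of that water:
0.401×0.737×(1−α)×1200 = 122.87
(1−α) = 122.87/354.64 = 0.3465;  α = 0.6535.

0.654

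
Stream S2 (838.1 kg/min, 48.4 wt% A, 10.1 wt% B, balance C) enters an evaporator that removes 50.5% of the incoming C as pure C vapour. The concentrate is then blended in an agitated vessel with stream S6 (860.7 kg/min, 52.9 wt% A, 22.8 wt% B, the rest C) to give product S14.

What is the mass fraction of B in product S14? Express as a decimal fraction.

0.184

Vapour removed = 0.505×0.415×838.1 = 175.64 kg/min; concentrate = 662.46 kg/min.
B reaching the mixer = 84.648 (from concentrate) + 860.7×0.228 = 280.89 kg/min.
Product flow = 662.46 + 860.7 = 1523.2 kg/min; B fraction = 0.184.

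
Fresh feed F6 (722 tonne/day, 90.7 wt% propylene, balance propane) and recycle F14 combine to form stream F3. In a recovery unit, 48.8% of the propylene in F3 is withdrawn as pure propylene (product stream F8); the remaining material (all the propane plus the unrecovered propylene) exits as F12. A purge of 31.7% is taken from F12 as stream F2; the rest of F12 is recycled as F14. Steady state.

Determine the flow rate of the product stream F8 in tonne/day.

491.4 tonne/day

propylene in F3: m_A = 722×0.907 + (1−0.317)·(1−0.488)·m_A, so m_A = 654.85/0.6503 = 1007 tonne/day.
Product F8 = 0.488×1007 = 491.41 tonne/day.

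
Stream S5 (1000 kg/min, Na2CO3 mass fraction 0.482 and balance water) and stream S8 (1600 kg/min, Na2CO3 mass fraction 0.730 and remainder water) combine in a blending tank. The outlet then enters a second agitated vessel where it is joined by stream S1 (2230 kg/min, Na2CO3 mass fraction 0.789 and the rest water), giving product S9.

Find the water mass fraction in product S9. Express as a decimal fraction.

Overall, product flow = 4830 kg/min.
water in = 1000×0.518 + 1600×0.270 + 2230×0.211 = 1420.5 kg/min.
water fraction in S9 = 0.294.

0.294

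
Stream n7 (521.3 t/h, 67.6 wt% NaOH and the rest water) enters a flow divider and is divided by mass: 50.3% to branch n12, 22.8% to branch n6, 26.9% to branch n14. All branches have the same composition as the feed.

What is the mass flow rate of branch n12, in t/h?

Branch n12 flow = 0.503×521.3 = 262.21 t/h.

262.2 t/h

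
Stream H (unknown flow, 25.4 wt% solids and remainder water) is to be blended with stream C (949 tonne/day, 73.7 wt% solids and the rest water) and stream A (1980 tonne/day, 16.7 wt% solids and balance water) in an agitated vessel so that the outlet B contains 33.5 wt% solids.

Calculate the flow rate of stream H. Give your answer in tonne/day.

Let H be the unknown flow. Total out = 2929 + H.
solids balance: 1030.1 + 0.254·H = 0.335·(2929 + H)
(0.254 − 0.335)·H = 0.335×2929 − 1030.1 = -48.858
H = -48.858 / -0.081 = 603.19 tonne/day

603.2 tonne/day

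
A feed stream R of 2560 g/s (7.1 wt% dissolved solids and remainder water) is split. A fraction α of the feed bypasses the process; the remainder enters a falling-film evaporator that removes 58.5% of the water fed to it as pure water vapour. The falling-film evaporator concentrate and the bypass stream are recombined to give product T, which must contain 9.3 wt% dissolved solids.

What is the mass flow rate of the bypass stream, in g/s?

1446 g/s

All 2560×0.071 = 181.76 g/s of dissolved solids reaches T, so T = 181.76/0.093 = 1954.4 g/s and vapour = 605.59 g/s.
The evaporator receives (1−α)·2560 of feed at 0.929 water and removes 0.585 of that water:
0.585×0.929×(1−α)×2560 = 605.59
(1−α) = 605.59/1391.3 = 0.4353;  α = 0.5647.
Bypass flow = 0.5647×2560 = 1445.7 g/s.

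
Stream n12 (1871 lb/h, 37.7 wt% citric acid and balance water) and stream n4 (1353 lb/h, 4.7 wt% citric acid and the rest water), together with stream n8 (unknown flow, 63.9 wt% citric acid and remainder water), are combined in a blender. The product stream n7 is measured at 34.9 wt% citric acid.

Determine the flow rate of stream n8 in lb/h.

Let n8 be the unknown flow. Total out = 3224 + n8.
citric acid balance: 768.96 + 0.639·n8 = 0.349·(3224 + n8)
(0.639 − 0.349)·n8 = 0.349×3224 − 768.96 = 356.22
n8 = 356.22 / 0.290 = 1228.3 lb/h

1228 lb/h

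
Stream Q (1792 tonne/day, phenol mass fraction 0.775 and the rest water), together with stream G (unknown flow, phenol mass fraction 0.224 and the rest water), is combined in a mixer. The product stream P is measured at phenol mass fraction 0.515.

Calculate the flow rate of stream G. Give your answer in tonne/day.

1601 tonne/day

Let G be the unknown flow. Total out = 1792 + G.
phenol balance: 1388.8 + 0.224·G = 0.515·(1792 + G)
(0.224 − 0.515)·G = 0.515×1792 − 1388.8 = -465.92
G = -465.92 / -0.291 = 1601.1 tonne/day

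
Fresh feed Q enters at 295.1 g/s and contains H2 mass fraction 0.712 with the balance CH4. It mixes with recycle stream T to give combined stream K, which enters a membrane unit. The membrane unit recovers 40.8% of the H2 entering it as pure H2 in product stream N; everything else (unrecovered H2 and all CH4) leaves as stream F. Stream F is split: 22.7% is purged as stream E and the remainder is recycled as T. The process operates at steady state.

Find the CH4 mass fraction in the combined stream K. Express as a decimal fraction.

0.491

CH4 enters only via Q and leaves only via the purge: 295.1×0.288 = 0.227×(CH4 in F), and the membrane unit passes all CH4, so CH4 in K = CH4 in F = 374.4 g/s.
H2 in K: m_A = 295.1×0.712 + (1−0.227)·(1−0.408)·m_A, so m_A = 210.11/0.5424 = 387.38 g/s.
K = 387.38 + 374.4 = 761.78 g/s.
CH4 fraction in K = 374.4/761.78 = 0.491.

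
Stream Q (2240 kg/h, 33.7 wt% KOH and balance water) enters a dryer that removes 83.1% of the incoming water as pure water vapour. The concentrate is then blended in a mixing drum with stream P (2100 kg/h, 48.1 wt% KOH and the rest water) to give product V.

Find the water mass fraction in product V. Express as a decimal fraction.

0.432

Vapour removed = 0.831×0.663×2240 = 1234.1 kg/h; concentrate = 1005.9 kg/h.
water reaching the mixer = 250.99 (from concentrate) + 2100×0.519 = 1340.9 kg/h.
Product flow = 1005.9 + 2100 = 3105.9 kg/h; water fraction = 0.432.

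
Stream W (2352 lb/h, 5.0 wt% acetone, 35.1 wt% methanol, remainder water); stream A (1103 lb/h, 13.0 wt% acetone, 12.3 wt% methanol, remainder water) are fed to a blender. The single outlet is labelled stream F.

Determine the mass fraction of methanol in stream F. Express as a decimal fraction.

0.2782

Total flow out = 2352 + 1103 = 3455 lb/h.
methanol in = 2352×0.351 + 1103×0.123 = 961.22 lb/h.
methanol mass fraction in F = 961.22/3455 = 0.2782.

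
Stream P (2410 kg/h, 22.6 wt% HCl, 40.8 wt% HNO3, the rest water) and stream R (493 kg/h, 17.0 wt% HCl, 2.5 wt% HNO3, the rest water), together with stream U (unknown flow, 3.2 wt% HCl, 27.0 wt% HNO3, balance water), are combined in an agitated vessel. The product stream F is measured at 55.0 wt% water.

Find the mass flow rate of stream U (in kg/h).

Let U be the unknown flow. Total out = 2903 + U.
water balance: 1278.9 + 0.698·U = 0.550·(2903 + U)
(0.698 − 0.550)·U = 0.550×2903 − 1278.9 = 317.73
U = 317.73 / 0.148 = 2146.8 kg/h

2147 kg/h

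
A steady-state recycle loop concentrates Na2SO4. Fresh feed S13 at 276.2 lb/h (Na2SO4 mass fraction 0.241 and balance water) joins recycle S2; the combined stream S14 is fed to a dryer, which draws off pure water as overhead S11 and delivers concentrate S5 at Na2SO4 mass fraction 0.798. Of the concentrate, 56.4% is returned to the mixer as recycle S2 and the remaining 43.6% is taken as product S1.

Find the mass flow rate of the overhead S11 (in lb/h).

Overall Na2SO4 balance (none leaves overhead): Na2SO4 in fresh feed = Na2SO4 in product, i.e. 276.2×0.241 = (1−0.564)·S5·0.798.
S5 = 66.564/(0.798×0.436) = 191.32 lb/h.
Recycle S2 = 0.564×191.32 = 107.9 lb/h.
Combined feed S14 = 276.2 + 107.9 = 384.1 lb/h.
Overhead S11 = S14 − S5 = 384.1 − 191.32 = 192.79 lb/h.

192.8 lb/h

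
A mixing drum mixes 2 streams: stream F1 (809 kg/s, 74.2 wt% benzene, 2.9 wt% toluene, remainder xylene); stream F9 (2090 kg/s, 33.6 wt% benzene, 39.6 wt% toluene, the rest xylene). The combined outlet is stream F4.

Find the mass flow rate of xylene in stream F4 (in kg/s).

745.4 kg/s

xylene out = xylene in = 809×0.229 + 2090×0.268 = 745.38 kg/s.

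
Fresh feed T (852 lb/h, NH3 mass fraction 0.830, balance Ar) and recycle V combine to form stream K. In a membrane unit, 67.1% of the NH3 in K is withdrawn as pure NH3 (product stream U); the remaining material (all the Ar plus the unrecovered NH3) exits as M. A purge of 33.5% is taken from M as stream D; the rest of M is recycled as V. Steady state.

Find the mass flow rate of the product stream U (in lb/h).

607.4 lb/h

NH3 in K: m_A = 852×0.830 + (1−0.335)·(1−0.671)·m_A, so m_A = 707.16/0.7812 = 905.21 lb/h.
Product U = 0.671×905.21 = 607.39 lb/h.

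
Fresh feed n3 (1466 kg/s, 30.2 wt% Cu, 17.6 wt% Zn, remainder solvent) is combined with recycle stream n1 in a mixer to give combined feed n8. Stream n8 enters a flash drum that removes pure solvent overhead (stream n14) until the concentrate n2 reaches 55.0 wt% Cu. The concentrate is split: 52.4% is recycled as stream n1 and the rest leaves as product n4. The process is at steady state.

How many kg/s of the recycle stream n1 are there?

886.1 kg/s

Overall Cu balance (none leaves overhead): Cu in fresh feed = Cu in product, i.e. 1466×0.302 = (1−0.524)·n2·0.550.
n2 = 442.73/(0.550×0.476) = 1691.1 kg/s.
Recycle n1 = 0.524×1691.1 = 886.14 kg/s.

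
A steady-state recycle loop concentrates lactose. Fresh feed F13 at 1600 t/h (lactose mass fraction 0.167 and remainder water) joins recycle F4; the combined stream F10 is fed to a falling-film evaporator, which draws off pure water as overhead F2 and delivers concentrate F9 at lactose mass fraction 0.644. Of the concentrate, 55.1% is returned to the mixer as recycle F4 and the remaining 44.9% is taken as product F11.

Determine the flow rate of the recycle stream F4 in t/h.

509.2 t/h

Overall lactose balance (none leaves overhead): lactose in fresh feed = lactose in product, i.e. 1600×0.167 = (1−0.551)·F9·0.644.
F9 = 267.2/(0.644×0.449) = 924.07 t/h.
Recycle F4 = 0.551×924.07 = 509.16 t/h.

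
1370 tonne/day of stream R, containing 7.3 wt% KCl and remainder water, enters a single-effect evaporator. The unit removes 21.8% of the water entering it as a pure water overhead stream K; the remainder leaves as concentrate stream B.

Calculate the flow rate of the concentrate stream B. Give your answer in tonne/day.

1093 tonne/day

water entering = 1370×0.927 = 1270 tonne/day; overhead removed = 0.218×1270 = 276.86 tonne/day.
Concentrate = 1370 − 276.86 = 1093.1 tonne/day.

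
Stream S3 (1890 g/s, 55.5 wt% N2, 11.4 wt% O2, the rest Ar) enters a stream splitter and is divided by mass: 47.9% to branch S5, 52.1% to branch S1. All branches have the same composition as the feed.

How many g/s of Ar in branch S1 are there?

325.9 g/s

Branch S1 total = 0.521×1890 = 984.69 g/s.
Ar in S1 = 0.331×984.69 = 325.93 g/s.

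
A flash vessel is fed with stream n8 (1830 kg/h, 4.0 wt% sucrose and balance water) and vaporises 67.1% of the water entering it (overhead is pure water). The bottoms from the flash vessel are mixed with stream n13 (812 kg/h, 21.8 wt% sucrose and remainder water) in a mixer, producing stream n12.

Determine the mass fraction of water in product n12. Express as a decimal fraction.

0.829

Vapour removed = 0.671×0.960×1830 = 1178.8 kg/h; concentrate = 651.19 kg/h.
water reaching the mixer = 577.99 (from concentrate) + 812×0.782 = 1213 kg/h.
Product flow = 651.19 + 812 = 1463.2 kg/h; water fraction = 0.829.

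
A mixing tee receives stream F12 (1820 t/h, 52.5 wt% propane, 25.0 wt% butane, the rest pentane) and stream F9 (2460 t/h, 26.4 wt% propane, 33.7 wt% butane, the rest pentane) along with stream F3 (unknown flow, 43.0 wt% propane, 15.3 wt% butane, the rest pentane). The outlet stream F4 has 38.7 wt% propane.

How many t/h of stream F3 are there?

1196 t/h

Let F3 be the unknown flow. Total out = 4280 + F3.
propane balance: 1604.9 + 0.430·F3 = 0.387·(4280 + F3)
(0.430 − 0.387)·F3 = 0.387×4280 − 1604.9 = 51.42
F3 = 51.42 / 0.043 = 1195.8 t/h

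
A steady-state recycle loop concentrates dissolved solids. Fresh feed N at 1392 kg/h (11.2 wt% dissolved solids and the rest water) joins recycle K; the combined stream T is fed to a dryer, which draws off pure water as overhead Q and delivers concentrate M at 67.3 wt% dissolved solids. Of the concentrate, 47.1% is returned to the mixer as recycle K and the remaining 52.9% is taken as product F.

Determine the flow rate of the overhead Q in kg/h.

1160 kg/h

Overall dissolved solids balance (none leaves overhead): dissolved solids in fresh feed = dissolved solids in product, i.e. 1392×0.112 = (1−0.471)·M·0.673.
M = 155.9/(0.673×0.529) = 437.91 kg/h.
Recycle K = 0.471×437.91 = 206.26 kg/h.
Combined feed T = 1392 + 206.26 = 1598.3 kg/h.
Overhead Q = T − M = 1598.3 − 437.91 = 1160.3 kg/h.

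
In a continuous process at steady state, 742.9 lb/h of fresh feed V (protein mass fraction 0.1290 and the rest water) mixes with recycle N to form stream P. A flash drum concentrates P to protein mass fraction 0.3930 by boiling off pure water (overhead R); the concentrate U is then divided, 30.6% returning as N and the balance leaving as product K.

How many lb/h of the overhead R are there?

Overall protein balance (none leaves overhead): protein in fresh feed = protein in product, i.e. 742.9×0.129 = (1−0.306)·U·0.393.
U = 95.834/(0.393×0.694) = 351.37 lb/h.
Recycle N = 0.306×351.37 = 107.52 lb/h.
Combined feed P = 742.9 + 107.52 = 850.42 lb/h.
Overhead R = P − U = 850.42 − 351.37 = 499.05 lb/h.

499 lb/h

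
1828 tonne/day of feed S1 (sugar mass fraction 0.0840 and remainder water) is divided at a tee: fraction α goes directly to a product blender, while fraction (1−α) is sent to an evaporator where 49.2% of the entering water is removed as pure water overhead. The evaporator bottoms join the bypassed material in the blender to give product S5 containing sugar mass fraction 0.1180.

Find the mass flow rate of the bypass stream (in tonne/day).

All 1828×0.084 = 153.55 tonne/day of sugar reaches S5, so S5 = 153.55/0.118 = 1301.3 tonne/day and vapour = 526.71 tonne/day.
The evaporator receives (1−α)·1828 of feed at 0.916 water and removes 0.492 of that water:
0.492×0.916×(1−α)×1828 = 526.71
(1−α) = 526.71/823.83 = 0.6393;  α = 0.3607.
Bypass flow = 0.3607×1828 = 659.27 tonne/day.

659.3 tonne/day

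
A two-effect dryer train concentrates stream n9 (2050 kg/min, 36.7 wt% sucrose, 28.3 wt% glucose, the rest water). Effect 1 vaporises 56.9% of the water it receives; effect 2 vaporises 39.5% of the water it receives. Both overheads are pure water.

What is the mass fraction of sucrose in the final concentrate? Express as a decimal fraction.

0.495

water in feed = 2050×0.350 = 717.5 kg/min.
After stage 1: water left = (1−0.569)×717.5 = 309.24; stream total = 1641.7 kg/min.
After stage 2: water left = (1−0.395)×309.24 = 187.09; final concentrate = 1519.6 kg/min.
sucrose fraction = 752.35/1519.6 = 0.495.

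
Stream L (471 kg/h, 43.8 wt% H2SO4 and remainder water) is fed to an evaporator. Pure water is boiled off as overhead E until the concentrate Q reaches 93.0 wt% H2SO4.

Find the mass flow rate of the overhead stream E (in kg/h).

249.2 kg/h

H2SO4 is conserved: 471×0.438 = 206.3 kg/h all reports to the concentrate.
Concentrate = 206.3/(target fraction) = 221.83 kg/h.
Overhead = 471 − 221.83 = 249.17 kg/h.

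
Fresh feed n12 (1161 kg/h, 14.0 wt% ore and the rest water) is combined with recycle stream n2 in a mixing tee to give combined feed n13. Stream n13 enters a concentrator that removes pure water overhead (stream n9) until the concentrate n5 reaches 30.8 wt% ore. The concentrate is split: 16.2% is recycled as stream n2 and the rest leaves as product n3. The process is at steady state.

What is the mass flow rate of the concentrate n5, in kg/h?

Overall ore balance (none leaves overhead): ore in fresh feed = ore in product, i.e. 1161×0.140 = (1−0.162)·n5·0.308.
n5 = 162.54/(0.308×0.838) = 629.75 kg/h.

629.7 kg/h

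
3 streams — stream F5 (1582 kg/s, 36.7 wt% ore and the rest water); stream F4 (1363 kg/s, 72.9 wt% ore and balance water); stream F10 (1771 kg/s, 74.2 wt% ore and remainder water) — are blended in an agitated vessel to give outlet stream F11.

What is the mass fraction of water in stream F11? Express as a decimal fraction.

Total flow out = 1582 + 1363 + 1771 = 4716 kg/s.
water in = 1582×0.633 + 1363×0.271 + 1771×0.258 = 1827.7 kg/s.
water mass fraction in F11 = 1827.7/4716 = 0.3876.

0.3876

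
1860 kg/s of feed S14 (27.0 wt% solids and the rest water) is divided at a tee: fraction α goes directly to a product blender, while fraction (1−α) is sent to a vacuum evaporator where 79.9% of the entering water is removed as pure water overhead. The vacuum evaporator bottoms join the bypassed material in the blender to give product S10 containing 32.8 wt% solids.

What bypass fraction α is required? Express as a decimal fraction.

0.697

All 1860×0.270 = 502.2 kg/s of solids reaches S10, so S10 = 502.2/0.328 = 1531.1 kg/s and vapour = 328.9 kg/s.
The evaporator receives (1−α)·1860 of feed at 0.730 water and removes 0.799 of that water:
0.799×0.730×(1−α)×1860 = 328.9
(1−α) = 328.9/1084.9 = 0.3032;  α = 0.6968.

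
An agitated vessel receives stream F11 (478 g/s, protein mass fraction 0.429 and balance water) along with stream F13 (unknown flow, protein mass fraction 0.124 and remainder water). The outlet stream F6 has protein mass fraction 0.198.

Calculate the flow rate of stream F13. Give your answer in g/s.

Let F13 be the unknown flow. Total out = 478 + F13.
protein balance: 205.06 + 0.124·F13 = 0.198·(478 + F13)
(0.124 − 0.198)·F13 = 0.198×478 − 205.06 = -110.42
F13 = -110.42 / -0.074 = 1492.1 g/s

1492 g/s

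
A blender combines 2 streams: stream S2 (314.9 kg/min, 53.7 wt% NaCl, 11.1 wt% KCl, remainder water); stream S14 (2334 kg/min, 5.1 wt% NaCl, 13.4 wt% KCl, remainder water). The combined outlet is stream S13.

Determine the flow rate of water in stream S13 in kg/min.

water out = water in = 314.9×0.352 + 2334×0.815 = 2013.1 kg/min.

2013 kg/min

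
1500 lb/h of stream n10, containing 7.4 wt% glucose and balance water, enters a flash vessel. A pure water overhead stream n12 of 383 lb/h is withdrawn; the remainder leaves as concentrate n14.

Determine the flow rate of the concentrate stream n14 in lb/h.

Concentrate = 1500 − 383 = 1117 lb/h.

1117 lb/h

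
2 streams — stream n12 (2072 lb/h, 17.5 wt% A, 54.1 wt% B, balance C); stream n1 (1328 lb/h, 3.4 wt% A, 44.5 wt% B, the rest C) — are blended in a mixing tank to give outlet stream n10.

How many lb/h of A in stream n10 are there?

A out = A in = 2072×0.175 + 1328×0.034 = 407.75 lb/h.

407.8 lb/h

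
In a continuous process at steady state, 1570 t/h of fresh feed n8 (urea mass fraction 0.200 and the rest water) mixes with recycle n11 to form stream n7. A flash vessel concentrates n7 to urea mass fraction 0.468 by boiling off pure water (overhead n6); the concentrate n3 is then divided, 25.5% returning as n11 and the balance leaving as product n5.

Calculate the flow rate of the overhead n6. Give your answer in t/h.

899.1 t/h

Overall urea balance (none leaves overhead): urea in fresh feed = urea in product, i.e. 1570×0.200 = (1−0.255)·n3·0.468.
n3 = 314/(0.468×0.745) = 900.59 t/h.
Recycle n11 = 0.255×900.59 = 229.65 t/h.
Combined feed n7 = 1570 + 229.65 = 1799.7 t/h.
Overhead n6 = n7 − n3 = 1799.7 − 900.59 = 899.06 t/h.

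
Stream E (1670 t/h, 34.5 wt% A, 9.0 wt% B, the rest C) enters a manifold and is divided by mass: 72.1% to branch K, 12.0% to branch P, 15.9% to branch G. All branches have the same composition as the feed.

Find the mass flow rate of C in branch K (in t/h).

680.3 t/h

Branch K total = 0.721×1670 = 1204.1 t/h.
C in K = 0.565×1204.1 = 680.3 t/h.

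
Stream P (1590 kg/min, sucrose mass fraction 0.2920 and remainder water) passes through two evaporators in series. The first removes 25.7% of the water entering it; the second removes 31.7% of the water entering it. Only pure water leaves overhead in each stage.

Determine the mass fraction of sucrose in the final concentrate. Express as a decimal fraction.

0.4483

water in feed = 1590×0.708 = 1125.7 kg/min.
After stage 1: water left = (1−0.257)×1125.7 = 836.41; stream total = 1300.7 kg/min.
After stage 2: water left = (1−0.317)×836.41 = 571.27; final concentrate = 1035.5 kg/min.
sucrose fraction = 464.28/1035.5 = 0.4483.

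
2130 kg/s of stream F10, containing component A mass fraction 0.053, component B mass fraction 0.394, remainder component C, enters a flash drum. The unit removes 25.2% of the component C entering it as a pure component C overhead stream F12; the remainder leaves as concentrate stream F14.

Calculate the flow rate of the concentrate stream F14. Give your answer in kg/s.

1833 kg/s

component C entering = 2130×0.553 = 1177.9 kg/s; overhead removed = 0.252×1177.9 = 296.83 kg/s.
Concentrate = 2130 − 296.83 = 1833.2 kg/s.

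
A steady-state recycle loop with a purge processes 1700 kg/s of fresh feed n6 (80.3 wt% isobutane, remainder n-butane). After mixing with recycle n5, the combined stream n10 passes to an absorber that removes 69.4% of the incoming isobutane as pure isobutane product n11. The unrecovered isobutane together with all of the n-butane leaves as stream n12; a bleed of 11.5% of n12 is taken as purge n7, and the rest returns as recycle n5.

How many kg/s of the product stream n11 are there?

1299 kg/s

isobutane in n10: m_A = 1700×0.803 + (1−0.115)·(1−0.694)·m_A, so m_A = 1365.1/0.7292 = 1872.1 kg/s.
Product n11 = 0.694×1872.1 = 1299.2 kg/s.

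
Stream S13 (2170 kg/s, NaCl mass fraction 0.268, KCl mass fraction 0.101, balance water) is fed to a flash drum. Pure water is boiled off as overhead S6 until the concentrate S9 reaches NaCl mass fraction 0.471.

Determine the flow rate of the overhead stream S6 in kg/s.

935.3 kg/s

NaCl is conserved: 2170×0.268 = 581.56 kg/s all reports to the concentrate.
Concentrate = 581.56/(target fraction) = 1234.7 kg/s.
Overhead = 2170 − 1234.7 = 935.27 kg/s.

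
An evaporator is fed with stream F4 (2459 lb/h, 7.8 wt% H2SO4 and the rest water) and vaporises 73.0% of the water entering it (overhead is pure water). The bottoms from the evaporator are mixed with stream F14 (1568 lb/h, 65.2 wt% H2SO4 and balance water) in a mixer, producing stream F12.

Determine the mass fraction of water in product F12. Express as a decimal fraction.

Vapour removed = 0.730×0.922×2459 = 1655.1 lb/h; concentrate = 803.95 lb/h.
water reaching the mixer = 612.14 (from concentrate) + 1568×0.348 = 1157.8 lb/h.
Product flow = 803.95 + 1568 = 2371.9 lb/h; water fraction = 0.488.

0.488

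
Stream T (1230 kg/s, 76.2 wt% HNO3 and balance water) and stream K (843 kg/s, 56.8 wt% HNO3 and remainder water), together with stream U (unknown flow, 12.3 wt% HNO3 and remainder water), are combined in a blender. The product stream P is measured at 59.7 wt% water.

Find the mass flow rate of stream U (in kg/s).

Let U be the unknown flow. Total out = 2073 + U.
water balance: 656.92 + 0.877·U = 0.597·(2073 + U)
(0.877 − 0.597)·U = 0.597×2073 − 656.92 = 580.66
U = 580.66 / 0.280 = 2073.8 kg/s

2074 kg/s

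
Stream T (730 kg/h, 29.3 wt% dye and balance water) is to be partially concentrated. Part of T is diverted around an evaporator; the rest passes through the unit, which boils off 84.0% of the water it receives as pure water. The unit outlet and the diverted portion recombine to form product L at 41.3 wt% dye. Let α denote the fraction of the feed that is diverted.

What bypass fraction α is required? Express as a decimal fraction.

All 730×0.293 = 213.89 kg/h of dye reaches L, so L = 213.89/0.413 = 517.89 kg/h and vapour = 212.11 kg/h.
The evaporator receives (1−α)·730 of feed at 0.707 water and removes 0.840 of that water:
0.840×0.707×(1−α)×730 = 212.11
(1−α) = 212.11/433.53 = 0.4893;  α = 0.5107.

0.511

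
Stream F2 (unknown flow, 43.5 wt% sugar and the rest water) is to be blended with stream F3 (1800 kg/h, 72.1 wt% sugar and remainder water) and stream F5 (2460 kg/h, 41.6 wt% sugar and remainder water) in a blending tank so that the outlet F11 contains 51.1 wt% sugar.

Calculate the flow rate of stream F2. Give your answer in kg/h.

1899 kg/h

Let F2 be the unknown flow. Total out = 4260 + F2.
sugar balance: 2321.2 + 0.435·F2 = 0.511·(4260 + F2)
(0.435 − 0.511)·F2 = 0.511×4260 − 2321.2 = -144.3
F2 = -144.3 / -0.076 = 1898.7 kg/h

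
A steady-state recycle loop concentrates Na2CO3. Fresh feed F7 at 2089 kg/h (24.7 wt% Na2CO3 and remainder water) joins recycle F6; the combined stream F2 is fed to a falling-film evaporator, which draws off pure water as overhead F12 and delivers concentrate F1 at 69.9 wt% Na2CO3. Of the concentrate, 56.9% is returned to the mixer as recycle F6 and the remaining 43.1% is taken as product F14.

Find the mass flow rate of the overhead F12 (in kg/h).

1351 kg/h

Overall Na2CO3 balance (none leaves overhead): Na2CO3 in fresh feed = Na2CO3 in product, i.e. 2089×0.247 = (1−0.569)·F1·0.699.
F1 = 515.98/(0.699×0.431) = 1712.7 kg/h.
Recycle F6 = 0.569×1712.7 = 974.53 kg/h.
Combined feed F2 = 2089 + 974.53 = 3063.5 kg/h.
Overhead F12 = F2 − F1 = 3063.5 − 1712.7 = 1350.8 kg/h.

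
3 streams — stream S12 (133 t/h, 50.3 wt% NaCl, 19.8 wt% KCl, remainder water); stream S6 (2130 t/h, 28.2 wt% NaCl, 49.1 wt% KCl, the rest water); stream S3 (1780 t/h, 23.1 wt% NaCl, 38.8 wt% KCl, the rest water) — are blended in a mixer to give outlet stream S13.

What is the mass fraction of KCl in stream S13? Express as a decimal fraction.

0.436

Total flow out = 133 + 2130 + 1780 = 4043 t/h.
KCl in = 133×0.198 + 2130×0.491 + 1780×0.388 = 1762.8 t/h.
KCl mass fraction in S13 = 1762.8/4043 = 0.436.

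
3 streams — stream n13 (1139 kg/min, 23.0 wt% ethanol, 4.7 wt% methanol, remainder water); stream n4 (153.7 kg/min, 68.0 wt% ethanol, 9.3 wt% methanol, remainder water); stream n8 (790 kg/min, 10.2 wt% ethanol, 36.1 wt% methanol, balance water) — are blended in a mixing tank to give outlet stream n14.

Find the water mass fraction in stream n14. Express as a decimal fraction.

0.6158

Total flow out = 1139 + 153.7 + 790 = 2082.7 kg/min.
water in = 1139×0.723 + 153.7×0.227 + 790×0.537 = 1282.6 kg/min.
water mass fraction in n14 = 1282.6/2082.7 = 0.6158.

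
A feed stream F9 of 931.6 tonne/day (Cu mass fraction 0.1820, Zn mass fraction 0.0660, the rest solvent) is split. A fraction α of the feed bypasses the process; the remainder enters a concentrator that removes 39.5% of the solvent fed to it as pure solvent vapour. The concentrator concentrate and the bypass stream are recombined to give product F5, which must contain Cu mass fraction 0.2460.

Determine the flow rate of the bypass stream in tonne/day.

115.7 tonne/day

All 931.6×0.182 = 169.55 tonne/day of Cu reaches F5, so F5 = 169.55/0.246 = 689.23 tonne/day and vapour = 242.37 tonne/day.
The evaporator receives (1−α)·931.6 of feed at 0.752 solvent and removes 0.395 of that solvent:
0.395×0.752×(1−α)×931.6 = 242.37
(1−α) = 242.37/276.72 = 0.8759;  α = 0.1241.
Bypass flow = 0.1241×931.6 = 115.66 tonne/day.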